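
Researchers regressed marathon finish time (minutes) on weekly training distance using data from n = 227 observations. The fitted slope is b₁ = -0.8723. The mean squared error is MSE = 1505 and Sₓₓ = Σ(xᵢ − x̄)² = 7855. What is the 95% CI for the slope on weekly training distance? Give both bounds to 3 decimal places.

(-1.735, -0.010)

SE(b₁) = √(MSE/Sₓₓ) = √(1505/7855) = 0.437719.
df = n − 2 = 225.
t* = t_{0.025, 225} = 1.970563.
Margin = t* × SE = 1.970563 × 0.437719 = 0.86255.
CI: -0.8723 ± 0.86255 → (-1.735, -0.010).
With 95% confidence, each one-unit increase in weekly training distance is associated with a change of between -1.735 and -0.010 minutes in marathon finish time.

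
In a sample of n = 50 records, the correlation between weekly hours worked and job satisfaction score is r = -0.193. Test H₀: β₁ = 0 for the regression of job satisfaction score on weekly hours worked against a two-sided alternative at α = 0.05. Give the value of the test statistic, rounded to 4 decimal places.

t = r·√(n − 2)/√(1 − r²) = -0.193·√48/√0.962751 = -1.3628.
df = n − 2 = 48.
Two-sided p ≈ 0.1793, which is ≥ 0.05, so fail to reject H₀.
The data do not give significant evidence of a linear association between weekly hours worked and job satisfaction score.

t = -1.3628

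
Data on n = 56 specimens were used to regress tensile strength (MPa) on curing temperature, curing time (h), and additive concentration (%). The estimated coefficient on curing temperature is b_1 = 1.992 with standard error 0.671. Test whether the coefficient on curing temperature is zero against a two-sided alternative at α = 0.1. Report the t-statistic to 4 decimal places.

H₀: β₁ = 0 vs H₁: β₁ ≠ 0.
t = (b_1 − β₁⁰)/SE = 1.992 / 0.671 = 2.9687.
df = n − k − 1 = 56 − 3 − 1 = 52.
Two-sided p ≈ 0.0045, which is < 0.1, so reject H₀.
There is evidence that curing temperature is associated with tensile strength, holding the other predictors fixed.

t = 2.9687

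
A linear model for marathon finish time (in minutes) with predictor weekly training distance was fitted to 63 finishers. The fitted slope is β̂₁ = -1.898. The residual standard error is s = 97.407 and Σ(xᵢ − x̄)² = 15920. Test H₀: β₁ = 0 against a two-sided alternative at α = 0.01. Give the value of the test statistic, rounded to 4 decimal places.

t = -2.4585

SE(β̂₁) = s/√Sₓₓ = 97.407/√15920 = 0.772002.
t = -1.898 / 0.772002 = -2.4585.
df = n − 2 = 61.
Two-sided p ≈ 0.0168, which is ≥ 0.01, so fail to reject H₀.
The data do not give significant evidence of an association between weekly training distance and marathon finish time.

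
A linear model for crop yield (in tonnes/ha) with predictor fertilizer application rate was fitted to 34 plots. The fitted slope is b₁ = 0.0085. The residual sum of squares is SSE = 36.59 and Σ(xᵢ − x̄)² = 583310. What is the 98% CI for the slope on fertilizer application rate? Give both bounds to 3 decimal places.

MSE = SSE/(n − 2) = 36.59/32 = 1.14344.
SE(b₁) = √(MSE/Sₓₓ) = √(1.14344/583310) = 0.00140009.
df = n − 2 = 32.
t* = t_{0.01, 32} = 2.448678.
Margin = t* × SE = 2.448678 × 0.00140009 = 0.00343.
CI: 0.0085 ± 0.00343 → (0.005, 0.012).
With 98% confidence, each one-unit increase in fertilizer application rate is associated with a change of between 0.005 and 0.012 tonnes/ha in crop yield.

(0.005, 0.012)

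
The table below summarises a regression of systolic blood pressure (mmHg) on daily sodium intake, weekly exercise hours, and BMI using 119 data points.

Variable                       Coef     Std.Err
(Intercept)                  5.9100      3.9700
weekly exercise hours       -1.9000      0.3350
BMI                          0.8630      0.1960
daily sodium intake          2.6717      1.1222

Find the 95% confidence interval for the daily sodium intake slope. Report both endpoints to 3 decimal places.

(0.449, 4.895)

Read off: b = 2.6717, SE = 1.1222 for daily sodium intake.
df = n − k − 1 = 119 − 3 − 1 = 115.
t* = t_{0.025, 115} = 1.980808.
Margin = t* × SE = 1.980808 × 1.1222 = 2.22286.
CI: 2.6717 ± 2.22286 → (0.449, 4.895).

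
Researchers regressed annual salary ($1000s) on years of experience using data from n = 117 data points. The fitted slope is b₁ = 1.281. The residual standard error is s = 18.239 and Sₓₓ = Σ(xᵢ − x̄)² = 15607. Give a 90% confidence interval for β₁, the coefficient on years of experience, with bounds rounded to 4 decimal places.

SE(b₁) = s/√Sₓₓ = 18.239/√15607 = 0.145996.
df = n − 2 = 115.
t* = t_{0.05, 115} = 1.658212.
Margin = t* × SE = 1.658212 × 0.145996 = 0.242092.
CI: 1.281 ± 0.242092 → (1.0389, 1.5231).
With 90% confidence, each one-unit increase in years of experience is associated with a change of between 1.0389 and 1.5231 $1000s in annual salary.

(1.0389, 1.5231)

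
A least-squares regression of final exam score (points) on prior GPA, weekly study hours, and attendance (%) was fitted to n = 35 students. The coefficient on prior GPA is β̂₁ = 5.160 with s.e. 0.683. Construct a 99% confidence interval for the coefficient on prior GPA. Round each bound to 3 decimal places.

(3.286, 7.034)

df = n − k − 1 = 35 − 3 − 1 = 31.
t* = t_{0.005, 31} = 2.744042.
Margin = t* × SE = 2.744042 × 0.683 = 1.87418.
CI: 5.160 ± 1.87418 → (3.286, 7.034).
With 99% confidence, each one-unit increase in prior GPA is associated with a change of between 3.286 and 7.034 points in final exam score, holding the other predictors fixed.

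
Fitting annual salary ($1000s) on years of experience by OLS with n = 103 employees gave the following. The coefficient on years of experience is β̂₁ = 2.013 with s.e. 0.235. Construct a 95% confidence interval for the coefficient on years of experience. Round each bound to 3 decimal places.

(1.547, 2.479)

df = n − 2 = 103 − 2 = 101.
t* = t_{0.025, 101} = 1.983731.
Margin = t* × SE = 1.983731 × 0.235 = 0.46618.
CI: 2.013 ± 0.46618 → (1.547, 2.479).
With 95% confidence, each one-unit increase in years of experience is associated with a change of between 1.547 and 2.479 $1000s in annual salary.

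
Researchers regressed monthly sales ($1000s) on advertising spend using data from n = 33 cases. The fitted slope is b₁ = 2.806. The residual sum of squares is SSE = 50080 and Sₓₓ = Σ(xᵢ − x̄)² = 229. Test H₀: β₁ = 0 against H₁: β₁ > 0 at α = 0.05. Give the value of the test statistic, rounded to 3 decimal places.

MSE = SSE/(n − 2) = 50080/31 = 1615.48.
SE(b₁) = √(MSE/Sₓₓ) = √(1615.48/229) = 2.65603.
t = 2.806 / 2.65603 = 1.056.
df = n − 2 = 31.
One-sided p ≈ 0.1495, which is ≥ 0.05, so fail to reject H₀.
The data do not give significant evidence that the true slope on advertising spend is positive.

t = 1.056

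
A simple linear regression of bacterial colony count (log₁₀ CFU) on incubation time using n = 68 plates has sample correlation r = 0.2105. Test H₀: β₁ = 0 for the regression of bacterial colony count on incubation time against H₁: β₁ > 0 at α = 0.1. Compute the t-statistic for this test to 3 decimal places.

t = 1.749

t = r·√(n − 2)/√(1 − r²) = 0.2105·√66/√0.95569 = 1.749.
df = n − 2 = 66.
One-sided p ≈ 0.0424, which is < 0.1, so reject H₀.
There is evidence of a linear association between incubation time and bacterial colony count.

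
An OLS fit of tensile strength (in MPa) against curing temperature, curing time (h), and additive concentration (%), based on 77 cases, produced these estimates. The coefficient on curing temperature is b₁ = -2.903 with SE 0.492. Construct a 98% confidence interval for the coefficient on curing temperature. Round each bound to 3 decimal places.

(-4.073, -1.733)

df = n − k − 1 = 77 − 3 − 1 = 73.
t* = t_{0.01, 73} = 2.378522.
Margin = t* × SE = 2.378522 × 0.492 = 1.17023.
CI: -2.903 ± 1.17023 → (-4.073, -1.733).
With 98% confidence, each one-unit increase in curing temperature is associated with a change of between -4.073 and -1.733 MPa in tensile strength, holding the other predictors fixed.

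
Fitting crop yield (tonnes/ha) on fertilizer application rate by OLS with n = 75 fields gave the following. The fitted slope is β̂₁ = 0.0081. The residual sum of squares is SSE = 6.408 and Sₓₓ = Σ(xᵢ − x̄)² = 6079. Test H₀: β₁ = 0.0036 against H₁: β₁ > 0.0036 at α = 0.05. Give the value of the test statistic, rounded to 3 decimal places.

t = 1.184

MSE = SSE/(n − 2) = 6.408/73 = 0.0877808.
SE(β̂₁) = √(MSE/Sₓₓ) = √(0.0877808/6079) = 0.0038.
t = (0.0081 − 0.0036) / 0.0038 = 1.184.
df = n − 2 = 73.
One-sided p ≈ 0.1201, which is ≥ 0.05, so fail to reject H₀.
The data do not give significant evidence that the true slope on fertilizer application rate exceeds 0.0036 tonnes/ha per unit.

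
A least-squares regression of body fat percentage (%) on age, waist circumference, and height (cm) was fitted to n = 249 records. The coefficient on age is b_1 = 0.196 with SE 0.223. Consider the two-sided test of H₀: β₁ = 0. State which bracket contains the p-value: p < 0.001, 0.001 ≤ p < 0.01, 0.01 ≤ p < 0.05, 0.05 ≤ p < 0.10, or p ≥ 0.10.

p ≥ 0.10

t = 0.196 / 0.223 = 0.879.
df = n − k − 1 = 249 − 3 − 1 = 245.
Two-sided p = 2·P(T_{245} > |t|) ≈ 0.3803.
So p ≥ 0.10.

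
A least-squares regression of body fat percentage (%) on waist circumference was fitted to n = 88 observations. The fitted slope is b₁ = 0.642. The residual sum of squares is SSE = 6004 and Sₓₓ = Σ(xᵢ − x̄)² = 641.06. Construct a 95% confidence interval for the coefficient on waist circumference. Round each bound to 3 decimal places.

(-0.014, 1.298)

MSE = SSE/(n − 2) = 6004/86 = 69.814.
SE(b₁) = √(MSE/Sₓₓ) = √(69.814/641.06) = 0.330006.
df = n − 2 = 86.
t* = t_{0.025, 86} = 1.987934.
Margin = t* × SE = 1.987934 × 0.330006 = 0.65603.
CI: 0.642 ± 0.65603 → (-0.014, 1.298).
With 95% confidence, each one-unit increase in waist circumference is associated with a change of between -0.014 and 1.298 % in body fat percentage.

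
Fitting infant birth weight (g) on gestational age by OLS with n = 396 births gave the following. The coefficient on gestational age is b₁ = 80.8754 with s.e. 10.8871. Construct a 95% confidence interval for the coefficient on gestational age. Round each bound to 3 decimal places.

(59.471, 102.279)

df = n − 2 = 396 − 2 = 394.
t* = t_{0.025, 394} = 1.966003.
Margin = t* × SE = 1.966003 × 10.8871 = 21.40407.
CI: 80.8754 ± 21.40407 → (59.471, 102.279).
With 95% confidence, each one-unit increase in gestational age is associated with a change of between 59.471 and 102.279 g in infant birth weight.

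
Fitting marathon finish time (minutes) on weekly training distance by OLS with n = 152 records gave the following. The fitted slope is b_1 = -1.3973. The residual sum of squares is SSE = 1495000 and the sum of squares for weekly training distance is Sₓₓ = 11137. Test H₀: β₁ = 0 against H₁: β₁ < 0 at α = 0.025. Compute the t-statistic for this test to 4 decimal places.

MSE = SSE/(n − 2) = 1495000/150 = 9966.67.
SE(b_1) = √(MSE/Sₓₓ) = √(9966.67/11137) = 0.945999.
t = -1.3973 / 0.945999 = -1.4771.
df = n − 2 = 150.
One-sided p ≈ 0.0709, which is ≥ 0.025, so fail to reject H₀.
The data do not give significant evidence that the true slope on weekly training distance is negative.

t = -1.4771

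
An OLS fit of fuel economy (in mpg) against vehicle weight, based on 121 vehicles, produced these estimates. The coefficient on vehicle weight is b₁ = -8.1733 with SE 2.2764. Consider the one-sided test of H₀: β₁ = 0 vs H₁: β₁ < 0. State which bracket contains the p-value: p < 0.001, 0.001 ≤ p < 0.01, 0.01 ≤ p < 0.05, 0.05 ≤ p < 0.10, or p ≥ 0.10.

p < 0.001

t = -8.1733 / 2.2764 = -3.590.
df = n − 2 = 121 − 2 = 119.
One-sided p = P(T_{119} < t) ≈ 0.0002.
So p < 0.001.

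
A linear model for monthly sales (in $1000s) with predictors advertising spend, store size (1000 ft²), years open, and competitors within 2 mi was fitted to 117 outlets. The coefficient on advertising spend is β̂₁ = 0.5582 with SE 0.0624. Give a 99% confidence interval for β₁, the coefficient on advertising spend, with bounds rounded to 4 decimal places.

df = n − k − 1 = 117 − 4 − 1 = 112.
t* = t_{0.005, 112} = 2.62044.
Margin = t* × SE = 2.62044 × 0.0624 = 0.163515.
CI: 0.5582 ± 0.163515 → (0.3947, 0.7217).
With 99% confidence, each one-unit increase in advertising spend is associated with a change of between 0.3947 and 0.7217 $1000s in monthly sales, holding the other predictors fixed.

(0.3947, 0.7217)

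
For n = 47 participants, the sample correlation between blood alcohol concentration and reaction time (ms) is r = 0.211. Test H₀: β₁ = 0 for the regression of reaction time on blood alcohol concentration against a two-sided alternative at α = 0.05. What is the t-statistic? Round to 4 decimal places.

t = 1.4480

t = r·√(n − 2)/√(1 − r²) = 0.211·√45/√0.955479 = 1.4480.
df = n − 2 = 45.
Two-sided p ≈ 0.1545, which is ≥ 0.05, so fail to reject H₀.
The data do not give significant evidence of a linear association between blood alcohol concentration and reaction time.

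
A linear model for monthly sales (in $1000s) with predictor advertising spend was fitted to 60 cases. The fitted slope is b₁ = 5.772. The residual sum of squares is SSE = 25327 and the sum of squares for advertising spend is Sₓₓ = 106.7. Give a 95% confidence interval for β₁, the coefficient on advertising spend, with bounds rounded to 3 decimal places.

MSE = SSE/(n − 2) = 25327/58 = 436.672.
SE(b₁) = √(MSE/Sₓₓ) = √(436.672/106.7) = 2.023.
df = n − 2 = 58.
t* = t_{0.025, 58} = 2.001717.
Margin = t* × SE = 2.001717 × 2.023 = 4.04947.
CI: 5.772 ± 4.04947 → (1.723, 9.821).
With 95% confidence, each one-unit increase in advertising spend is associated with a change of between 1.723 and 9.821 $1000s in monthly sales.

(1.723, 9.821)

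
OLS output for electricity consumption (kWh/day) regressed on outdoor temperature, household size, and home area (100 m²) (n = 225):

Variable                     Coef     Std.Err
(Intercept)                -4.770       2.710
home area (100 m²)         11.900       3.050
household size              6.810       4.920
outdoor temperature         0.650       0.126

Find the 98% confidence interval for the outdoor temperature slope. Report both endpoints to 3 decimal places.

Read off: b = 0.650, SE = 0.126 for outdoor temperature.
df = n − k − 1 = 225 − 3 − 1 = 221.
t* = t_{0.01, 221} = 2.343339.
Margin = t* × SE = 2.343339 × 0.126 = 0.29526.
CI: 0.650 ± 0.29526 → (0.355, 0.945).

(0.355, 0.945)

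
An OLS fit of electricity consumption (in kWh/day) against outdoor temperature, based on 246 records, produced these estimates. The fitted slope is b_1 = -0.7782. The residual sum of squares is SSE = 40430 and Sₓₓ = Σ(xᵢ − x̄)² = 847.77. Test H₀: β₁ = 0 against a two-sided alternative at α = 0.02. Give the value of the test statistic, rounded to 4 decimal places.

MSE = SSE/(n − 2) = 40430/244 = 165.697.
SE(b_1) = √(MSE/Sₓₓ) = √(165.697/847.77) = 0.442097.
t = -0.7782 / 0.442097 = -1.7602.
df = n − 2 = 244.
Two-sided p ≈ 0.0796, which is ≥ 0.02, so fail to reject H₀.
The data do not give significant evidence of an association between outdoor temperature and electricity consumption.

t = -1.7602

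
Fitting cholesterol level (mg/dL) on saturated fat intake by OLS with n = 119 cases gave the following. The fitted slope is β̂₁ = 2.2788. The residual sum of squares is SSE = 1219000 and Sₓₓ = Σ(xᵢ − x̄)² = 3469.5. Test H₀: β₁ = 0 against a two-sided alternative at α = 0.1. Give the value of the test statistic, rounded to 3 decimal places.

t = 1.315

MSE = SSE/(n − 2) = 1219000/117 = 10418.8.
SE(β̂₁) = √(MSE/Sₓₓ) = √(10418.8/3469.5) = 1.73291.
t = 2.2788 / 1.73291 = 1.315.
df = n − 2 = 117.
Two-sided p ≈ 0.1911, which is ≥ 0.1, so fail to reject H₀.
The data do not give significant evidence of an association between saturated fat intake and cholesterol level.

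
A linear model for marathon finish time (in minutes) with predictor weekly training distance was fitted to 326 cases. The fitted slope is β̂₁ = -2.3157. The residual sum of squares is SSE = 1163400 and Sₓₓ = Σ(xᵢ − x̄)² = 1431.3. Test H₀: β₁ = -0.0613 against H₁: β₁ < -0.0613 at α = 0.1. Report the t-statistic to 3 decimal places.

t = -1.423

MSE = SSE/(n − 2) = 1163400/324 = 3590.74.
SE(β̂₁) = √(MSE/Sₓₓ) = √(3590.74/1431.3) = 1.5839.
t = (-2.3157 − (-0.0613)) / 1.5839 = -1.423.
df = n − 2 = 324.
One-sided p ≈ 0.0778, which is < 0.1, so reject H₀.
There is evidence that the true slope on weekly training distance is below -0.0613 minutes per unit.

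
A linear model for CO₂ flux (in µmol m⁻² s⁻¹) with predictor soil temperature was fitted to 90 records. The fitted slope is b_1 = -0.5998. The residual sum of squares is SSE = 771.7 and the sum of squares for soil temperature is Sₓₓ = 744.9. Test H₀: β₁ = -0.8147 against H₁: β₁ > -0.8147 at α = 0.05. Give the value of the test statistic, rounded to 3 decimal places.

t = 1.981

MSE = SSE/(n − 2) = 771.7/88 = 8.76932.
SE(b_1) = √(MSE/Sₓₓ) = √(8.76932/744.9) = 0.108501.
t = (-0.5998 − (-0.8147)) / 0.108501 = 1.981.
df = n − 2 = 88.
One-sided p ≈ 0.0254, which is < 0.05, so reject H₀.
There is evidence that the true slope on soil temperature exceeds -0.8147 µmol m⁻² s⁻¹ per unit.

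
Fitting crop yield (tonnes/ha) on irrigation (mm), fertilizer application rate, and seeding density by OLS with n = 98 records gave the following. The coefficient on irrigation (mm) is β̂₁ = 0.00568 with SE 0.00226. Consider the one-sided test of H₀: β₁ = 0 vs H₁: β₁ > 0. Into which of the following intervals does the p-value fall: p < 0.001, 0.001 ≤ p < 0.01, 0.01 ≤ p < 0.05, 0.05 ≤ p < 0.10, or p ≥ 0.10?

t = 0.00568 / 0.00226 = 2.513.
df = n − k − 1 = 98 − 3 − 1 = 94.
One-sided p = P(T_{94} > t) ≈ 0.0068.
So 0.001 ≤ p < 0.01.

0.001 ≤ p < 0.01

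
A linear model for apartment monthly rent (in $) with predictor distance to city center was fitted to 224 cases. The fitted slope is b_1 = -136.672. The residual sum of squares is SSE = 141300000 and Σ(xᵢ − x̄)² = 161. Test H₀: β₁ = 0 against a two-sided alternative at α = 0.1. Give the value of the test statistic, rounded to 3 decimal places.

MSE = SSE/(n − 2) = 141300000/222 = 636486.
SE(b_1) = √(MSE/Sₓₓ) = √(636486/161) = 62.8755.
t = -136.672 / 62.8755 = -2.174.
df = n − 2 = 222.
Two-sided p ≈ 0.0308, which is < 0.1, so reject H₀.
There is evidence that distance to city center is associated with apartment monthly rent.

t = -2.174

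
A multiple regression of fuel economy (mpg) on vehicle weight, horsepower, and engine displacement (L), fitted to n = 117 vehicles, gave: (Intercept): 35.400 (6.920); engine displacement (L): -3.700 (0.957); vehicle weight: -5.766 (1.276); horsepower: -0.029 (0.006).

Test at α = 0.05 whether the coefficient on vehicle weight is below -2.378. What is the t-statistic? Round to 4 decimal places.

Read off: b = -5.766, SE = 1.276 for vehicle weight.
H₀: β₁ = -2.378 vs H₁: β₁ < -2.378.
t = (-5.766 − (-2.378)) / 1.276 = -2.6552.
df = n − k − 1 = 117 − 3 − 1 = 113.
One-sided p ≈ 0.0045, which is < 0.05, so reject H₀.
There is evidence that the true slope on vehicle weight is below -2.378 mpg per unit, holding the other predictors fixed.

t = -2.6552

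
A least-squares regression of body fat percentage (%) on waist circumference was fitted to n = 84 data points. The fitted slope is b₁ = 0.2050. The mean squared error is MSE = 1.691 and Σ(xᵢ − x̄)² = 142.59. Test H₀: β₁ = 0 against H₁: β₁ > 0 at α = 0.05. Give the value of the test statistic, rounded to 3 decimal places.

SE(b₁) = √(MSE/Sₓₓ) = √(1.691/142.59) = 0.1089.
t = 0.2050 / 0.1089 = 1.882.
df = n − 2 = 82.
One-sided p ≈ 0.0317, which is < 0.05, so reject H₀.
There is evidence that the true slope on waist circumference is positive.

t = 1.882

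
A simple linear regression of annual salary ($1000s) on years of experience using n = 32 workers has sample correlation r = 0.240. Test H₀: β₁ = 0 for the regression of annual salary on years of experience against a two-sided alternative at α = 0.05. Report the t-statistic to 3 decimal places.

t = 1.354

t = r·√(n − 2)/√(1 − r²) = 0.240·√30/√0.9424 = 1.354.
df = n − 2 = 30.
Two-sided p ≈ 0.1858, which is ≥ 0.05, so fail to reject H₀.
The data do not give significant evidence of a linear association between years of experience and annual salary.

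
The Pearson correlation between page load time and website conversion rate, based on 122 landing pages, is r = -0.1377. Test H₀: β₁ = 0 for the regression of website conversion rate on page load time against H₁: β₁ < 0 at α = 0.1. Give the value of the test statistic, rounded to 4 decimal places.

t = -1.5229

t = r·√(n − 2)/√(1 − r²) = -0.1377·√120/√0.981039 = -1.5229.
df = n − 2 = 120.
One-sided p ≈ 0.0652, which is < 0.1, so reject H₀.
There is evidence of a linear association between page load time and website conversion rate.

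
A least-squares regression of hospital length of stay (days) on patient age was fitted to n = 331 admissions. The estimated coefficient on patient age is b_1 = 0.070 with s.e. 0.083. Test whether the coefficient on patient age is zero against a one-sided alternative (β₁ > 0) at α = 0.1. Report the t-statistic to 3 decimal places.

H₀: β₁ = 0 vs H₁: β₁ > 0.
t = (b_1 − β₁⁰)/SE = 0.070 / 0.083 = 0.843.
df = n − 2 = 331 − 2 = 329.
One-sided p ≈ 0.1998, which is ≥ 0.1, so fail to reject H₀.
The data do not give significant evidence that the true slope on patient age is positive.

t = 0.843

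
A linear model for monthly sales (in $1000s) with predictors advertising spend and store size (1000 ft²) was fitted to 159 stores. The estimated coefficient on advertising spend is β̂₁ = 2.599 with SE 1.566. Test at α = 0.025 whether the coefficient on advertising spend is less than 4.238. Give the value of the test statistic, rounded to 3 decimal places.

H₀: β₁ = 4.238 vs H₁: β₁ < 4.238.
t = (β̂₁ − β₁⁰)/SE = (2.599 − 4.238) / 1.566 = -1.047.
df = n − k − 1 = 159 − 2 − 1 = 156.
One-sided p ≈ 0.1484, which is ≥ 0.025, so fail to reject H₀.
The data do not give significant evidence that the true slope on advertising spend is below 4.238 $1000s per unit, holding the other predictors fixed.

t = -1.047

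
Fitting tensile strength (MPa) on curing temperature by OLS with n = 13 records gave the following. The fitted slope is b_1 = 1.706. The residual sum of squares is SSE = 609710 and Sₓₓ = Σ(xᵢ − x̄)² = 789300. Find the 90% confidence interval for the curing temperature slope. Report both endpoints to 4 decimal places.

MSE = SSE/(n − 2) = 609710/11 = 55428.2.
SE(b_1) = √(MSE/Sₓₓ) = √(55428.2/789300) = 0.264999.
df = n − 2 = 11.
t* = t_{0.05, 11} = 1.795885.
Margin = t* × SE = 1.795885 × 0.264999 = 0.475908.
CI: 1.706 ± 0.475908 → (1.2301, 2.1819).
With 90% confidence, each one-unit increase in curing temperature is associated with a change of between 1.2301 and 2.1819 MPa in tensile strength.

(1.2301, 2.1819)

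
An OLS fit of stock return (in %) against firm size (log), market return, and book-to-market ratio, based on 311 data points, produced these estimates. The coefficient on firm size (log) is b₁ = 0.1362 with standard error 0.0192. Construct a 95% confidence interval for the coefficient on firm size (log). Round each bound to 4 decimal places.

df = n − k − 1 = 311 − 3 − 1 = 307.
t* = t_{0.025, 307} = 1.967721.
Margin = t* × SE = 1.967721 × 0.0192 = 0.037780.
CI: 0.1362 ± 0.037780 → (0.0984, 0.1740).
With 95% confidence, each one-unit increase in firm size (log) is associated with a change of between 0.0984 and 0.1740 % in stock return, holding the other predictors fixed.

(0.0984, 0.1740)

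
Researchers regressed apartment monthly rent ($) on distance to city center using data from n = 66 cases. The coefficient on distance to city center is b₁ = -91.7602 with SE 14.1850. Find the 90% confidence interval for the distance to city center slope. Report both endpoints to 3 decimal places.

(-115.435, -68.085)

df = n − 2 = 66 − 2 = 64.
t* = t_{0.05, 64} = 1.669013.
Margin = t* × SE = 1.669013 × 14.1850 = 23.67495.
CI: -91.7602 ± 23.67495 → (-115.435, -68.085).
With 90% confidence, each one-unit increase in distance to city center is associated with a change of between -115.435 and -68.085 $ in apartment monthly rent.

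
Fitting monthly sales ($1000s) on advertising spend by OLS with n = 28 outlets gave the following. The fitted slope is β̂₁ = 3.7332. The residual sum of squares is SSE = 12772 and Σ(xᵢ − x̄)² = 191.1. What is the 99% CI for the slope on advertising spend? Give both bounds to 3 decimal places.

MSE = SSE/(n − 2) = 12772/26 = 491.231.
SE(β̂₁) = √(MSE/Sₓₓ) = √(491.231/191.1) = 1.60329.
df = n − 2 = 26.
t* = t_{0.005, 26} = 2.778715.
Margin = t* × SE = 2.778715 × 1.60329 = 4.45509.
CI: 3.7332 ± 4.45509 → (-0.722, 8.188).
With 99% confidence, each one-unit increase in advertising spend is associated with a change of between -0.722 and 8.188 $1000s in monthly sales.

(-0.722, 8.188)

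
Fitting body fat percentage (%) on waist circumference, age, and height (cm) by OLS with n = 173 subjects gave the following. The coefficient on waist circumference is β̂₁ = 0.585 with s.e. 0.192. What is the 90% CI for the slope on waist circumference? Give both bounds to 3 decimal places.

df = n − k − 1 = 173 − 3 − 1 = 169.
t* = t_{0.05, 169} = 1.65392.
Margin = t* × SE = 1.65392 × 0.192 = 0.31755.
CI: 0.585 ± 0.31755 → (0.267, 0.903).
With 90% confidence, each one-unit increase in waist circumference is associated with a change of between 0.267 and 0.903 % in body fat percentage, holding the other predictors fixed.

(0.267, 0.903)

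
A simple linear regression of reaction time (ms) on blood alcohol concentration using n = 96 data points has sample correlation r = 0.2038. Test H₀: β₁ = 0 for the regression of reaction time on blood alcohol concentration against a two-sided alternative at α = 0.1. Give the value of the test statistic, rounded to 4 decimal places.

t = 2.0183

t = r·√(n − 2)/√(1 − r²) = 0.2038·√94/√0.958466 = 2.0183.
df = n − 2 = 94.
Two-sided p ≈ 0.0464, which is < 0.1, so reject H₀.
There is evidence of a linear association between blood alcohol concentration and reaction time.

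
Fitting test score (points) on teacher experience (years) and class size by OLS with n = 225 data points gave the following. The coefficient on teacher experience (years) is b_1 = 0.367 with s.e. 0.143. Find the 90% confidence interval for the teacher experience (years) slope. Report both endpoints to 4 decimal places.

(0.1308, 0.6032)

df = n − k − 1 = 225 − 2 − 1 = 222.
t* = t_{0.05, 222} = 1.651746.
Margin = t* × SE = 1.651746 × 0.143 = 0.236200.
CI: 0.367 ± 0.236200 → (0.1308, 0.6032).
With 90% confidence, each one-unit increase in teacher experience (years) is associated with a change of between 0.1308 and 0.6032 points in test score, holding the other predictors fixed.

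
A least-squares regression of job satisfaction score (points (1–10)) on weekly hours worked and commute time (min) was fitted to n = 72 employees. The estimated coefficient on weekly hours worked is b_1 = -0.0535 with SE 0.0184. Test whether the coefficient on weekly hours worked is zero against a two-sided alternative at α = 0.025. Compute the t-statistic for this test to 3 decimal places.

t = -2.908

H₀: β₁ = 0 vs H₁: β₁ ≠ 0.
t = (b_1 − β₁⁰)/SE = -0.0535 / 0.0184 = -2.908.
df = n − k − 1 = 72 − 2 − 1 = 69.
Two-sided p ≈ 0.0049, which is < 0.025, so reject H₀.
There is evidence that weekly hours worked is associated with job satisfaction score, holding the other predictors fixed.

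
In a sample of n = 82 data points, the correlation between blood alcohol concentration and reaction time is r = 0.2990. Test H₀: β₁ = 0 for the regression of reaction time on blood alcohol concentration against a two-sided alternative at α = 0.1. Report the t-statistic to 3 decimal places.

t = 2.803

t = r·√(n − 2)/√(1 − r²) = 0.2990·√80/√0.910599 = 2.803.
df = n − 2 = 80.
Two-sided p ≈ 0.0064, which is < 0.1, so reject H₀.
There is evidence of a linear association between blood alcohol concentration and reaction time.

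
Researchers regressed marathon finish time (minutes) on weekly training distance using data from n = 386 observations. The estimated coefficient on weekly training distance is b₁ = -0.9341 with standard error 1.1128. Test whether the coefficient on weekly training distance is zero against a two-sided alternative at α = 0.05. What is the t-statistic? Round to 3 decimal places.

H₀: β₁ = 0 vs H₁: β₁ ≠ 0.
t = (b₁ − β₁⁰)/SE = -0.9341 / 1.1128 = -0.839.
df = n − 2 = 386 − 2 = 384.
Two-sided p ≈ 0.4018, which is ≥ 0.05, so fail to reject H₀.
The data do not give significant evidence of an association between weekly training distance and marathon finish time.

t = -0.839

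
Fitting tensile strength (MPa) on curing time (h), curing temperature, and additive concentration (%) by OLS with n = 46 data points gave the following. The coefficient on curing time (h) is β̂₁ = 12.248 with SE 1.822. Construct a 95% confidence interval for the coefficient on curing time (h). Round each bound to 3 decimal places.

(8.571, 15.925)

df = n − k − 1 = 46 − 3 − 1 = 42.
t* = t_{0.025, 42} = 2.018082.
Margin = t* × SE = 2.018082 × 1.822 = 3.67694.
CI: 12.248 ± 3.67694 → (8.571, 15.925).
With 95% confidence, each one-unit increase in curing time (h) is associated with a change of between 8.571 and 15.925 MPa in tensile strength, holding the other predictors fixed.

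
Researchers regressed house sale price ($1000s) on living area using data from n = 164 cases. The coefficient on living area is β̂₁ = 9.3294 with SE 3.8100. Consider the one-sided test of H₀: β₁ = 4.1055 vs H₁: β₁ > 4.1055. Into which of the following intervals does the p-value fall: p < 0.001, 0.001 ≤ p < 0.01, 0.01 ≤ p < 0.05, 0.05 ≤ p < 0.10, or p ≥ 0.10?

0.05 ≤ p < 0.10

t = (9.3294 − 4.1055) / 3.8100 = 1.371.
df = n − 2 = 164 − 2 = 162.
One-sided p = P(T_{162} > t) ≈ 0.0861.
So 0.05 ≤ p < 0.10.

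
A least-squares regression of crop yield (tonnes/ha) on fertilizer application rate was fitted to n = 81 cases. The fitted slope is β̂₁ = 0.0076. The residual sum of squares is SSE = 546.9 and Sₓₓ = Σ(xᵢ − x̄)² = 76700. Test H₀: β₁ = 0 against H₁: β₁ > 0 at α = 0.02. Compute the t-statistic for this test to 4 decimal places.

MSE = SSE/(n − 2) = 546.9/79 = 6.92278.
SE(β̂₁) = √(MSE/Sₓₓ) = √(6.92278/76700) = 0.00950042.
t = 0.0076 / 0.00950042 = 0.8000.
df = n − 2 = 79.
One-sided p ≈ 0.2131, which is ≥ 0.02, so fail to reject H₀.
The data do not give significant evidence that the true slope on fertilizer application rate is positive.

t = 0.8000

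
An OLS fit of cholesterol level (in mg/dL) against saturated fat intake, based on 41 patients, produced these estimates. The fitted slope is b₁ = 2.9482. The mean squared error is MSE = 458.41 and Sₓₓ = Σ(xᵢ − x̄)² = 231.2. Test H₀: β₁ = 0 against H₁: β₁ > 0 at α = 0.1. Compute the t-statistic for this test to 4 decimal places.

SE(b₁) = √(MSE/Sₓₓ) = √(458.41/231.2) = 1.4081.
t = 2.9482 / 1.4081 = 2.0937.
df = n − 2 = 39.
One-sided p ≈ 0.0214, which is < 0.1, so reject H₀.
There is evidence that the true slope on saturated fat intake is positive.

t = 2.0937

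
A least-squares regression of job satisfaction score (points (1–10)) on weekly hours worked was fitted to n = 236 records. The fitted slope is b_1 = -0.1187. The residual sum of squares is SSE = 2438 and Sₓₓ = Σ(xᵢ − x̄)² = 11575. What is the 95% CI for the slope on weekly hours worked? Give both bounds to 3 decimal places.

(-0.178, -0.060)

MSE = SSE/(n − 2) = 2438/234 = 10.4188.
SE(b_1) = √(MSE/Sₓₓ) = √(10.4188/11575) = 0.0300019.
df = n − 2 = 234.
t* = t_{0.025, 234} = 1.970154.
Margin = t* × SE = 1.970154 × 0.0300019 = 0.05911.
CI: -0.1187 ± 0.05911 → (-0.178, -0.060).
With 95% confidence, each one-unit increase in weekly hours worked is associated with a change of between -0.178 and -0.060 points (1–10) in job satisfaction score.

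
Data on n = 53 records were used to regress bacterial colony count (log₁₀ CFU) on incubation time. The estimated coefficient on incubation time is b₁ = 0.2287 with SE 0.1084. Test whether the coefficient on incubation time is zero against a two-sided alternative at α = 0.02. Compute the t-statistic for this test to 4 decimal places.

H₀: β₁ = 0 vs H₁: β₁ ≠ 0.
t = (b₁ − β₁⁰)/SE = 0.2287 / 0.1084 = 2.1098.
df = n − 2 = 53 − 2 = 51.
Two-sided p ≈ 0.0398, which is ≥ 0.02, so fail to reject H₀.
The data do not give significant evidence of an association between incubation time and bacterial colony count.

t = 2.1098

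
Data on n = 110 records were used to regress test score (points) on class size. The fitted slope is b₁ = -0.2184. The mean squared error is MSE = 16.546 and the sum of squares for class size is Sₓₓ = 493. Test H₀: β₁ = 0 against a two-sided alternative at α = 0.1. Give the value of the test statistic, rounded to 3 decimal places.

SE(b₁) = √(MSE/Sₓₓ) = √(16.546/493) = 0.183199.
t = -0.2184 / 0.183199 = -1.192.
df = n − 2 = 108.
Two-sided p ≈ 0.2358, which is ≥ 0.1, so fail to reject H₀.
The data do not give significant evidence of an association between class size and test score.

t = -1.192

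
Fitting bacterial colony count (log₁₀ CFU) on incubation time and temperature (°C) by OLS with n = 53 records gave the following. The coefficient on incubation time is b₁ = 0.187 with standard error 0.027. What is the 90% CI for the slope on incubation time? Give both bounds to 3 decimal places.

(0.142, 0.232)

df = n − k − 1 = 53 − 2 − 1 = 50.
t* = t_{0.05, 50} = 1.675905.
Margin = t* × SE = 1.675905 × 0.027 = 0.04525.
CI: 0.187 ± 0.04525 → (0.142, 0.232).
With 90% confidence, each one-unit increase in incubation time is associated with a change of between 0.142 and 0.232 log₁₀ CFU in bacterial colony count, holding the other predictors fixed.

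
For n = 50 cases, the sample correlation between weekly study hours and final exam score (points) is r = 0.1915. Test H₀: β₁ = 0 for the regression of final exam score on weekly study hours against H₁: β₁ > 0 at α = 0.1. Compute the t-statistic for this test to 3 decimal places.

t = 1.352

t = r·√(n − 2)/√(1 − r²) = 0.1915·√48/√0.963328 = 1.352.
df = n − 2 = 48.
One-sided p ≈ 0.0914, which is < 0.1, so reject H₀.
There is evidence of a linear association between weekly study hours and final exam score.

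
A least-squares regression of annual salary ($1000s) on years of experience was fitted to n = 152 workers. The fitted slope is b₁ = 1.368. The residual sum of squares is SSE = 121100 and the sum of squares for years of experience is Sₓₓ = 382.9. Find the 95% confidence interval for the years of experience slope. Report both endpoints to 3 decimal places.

MSE = SSE/(n − 2) = 121100/150 = 807.333.
SE(b₁) = √(MSE/Sₓₓ) = √(807.333/382.9) = 1.45206.
df = n − 2 = 150.
t* = t_{0.025, 150} = 1.975905.
Margin = t* × SE = 1.975905 × 1.45206 = 2.86913.
CI: 1.368 ± 2.86913 → (-1.501, 4.237).
With 95% confidence, each one-unit increase in years of experience is associated with a change of between -1.501 and 4.237 $1000s in annual salary.

(-1.501, 4.237)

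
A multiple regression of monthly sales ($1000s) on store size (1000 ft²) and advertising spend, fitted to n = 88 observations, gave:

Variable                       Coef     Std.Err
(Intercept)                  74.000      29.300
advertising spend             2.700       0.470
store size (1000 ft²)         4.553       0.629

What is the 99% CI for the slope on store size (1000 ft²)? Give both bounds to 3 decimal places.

(2.896, 6.210)

Read off: b = 4.553, SE = 0.629 for store size (1000 ft²).
df = n − k − 1 = 88 − 2 − 1 = 85.
t* = t_{0.005, 85} = 2.634914.
Margin = t* × SE = 2.634914 × 0.629 = 1.65736.
CI: 4.553 ± 1.65736 → (2.896, 6.210).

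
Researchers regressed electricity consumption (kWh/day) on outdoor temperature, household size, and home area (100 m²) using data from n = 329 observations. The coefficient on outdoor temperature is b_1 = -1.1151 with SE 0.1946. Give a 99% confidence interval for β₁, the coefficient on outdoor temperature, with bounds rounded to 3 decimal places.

(-1.619, -0.611)

df = n − k − 1 = 329 − 3 − 1 = 325.
t* = t_{0.005, 325} = 2.591041.
Margin = t* × SE = 2.591041 × 0.1946 = 0.50422.
CI: -1.1151 ± 0.50422 → (-1.619, -0.611).
With 99% confidence, each one-unit increase in outdoor temperature is associated with a change of between -1.619 and -0.611 kWh/day in electricity consumption, holding the other predictors fixed.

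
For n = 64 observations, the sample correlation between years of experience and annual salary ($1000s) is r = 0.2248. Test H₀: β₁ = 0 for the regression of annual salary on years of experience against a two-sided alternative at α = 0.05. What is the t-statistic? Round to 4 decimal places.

t = 1.8166

t = r·√(n − 2)/√(1 − r²) = 0.2248·√62/√0.949465 = 1.8166.
df = n − 2 = 62.
Two-sided p ≈ 0.0741, which is ≥ 0.05, so fail to reject H₀.
The data do not give significant evidence of a linear association between years of experience and annual salary.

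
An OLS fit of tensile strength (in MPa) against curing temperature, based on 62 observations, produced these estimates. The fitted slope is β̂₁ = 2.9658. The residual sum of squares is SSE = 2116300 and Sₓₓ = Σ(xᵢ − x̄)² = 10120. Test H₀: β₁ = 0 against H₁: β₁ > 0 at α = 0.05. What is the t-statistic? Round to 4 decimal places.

MSE = SSE/(n − 2) = 2116300/60 = 35271.7.
SE(β̂₁) = √(MSE/Sₓₓ) = √(35271.7/10120) = 1.86691.
t = 2.9658 / 1.86691 = 1.5886.
df = n − 2 = 60.
One-sided p ≈ 0.0587, which is ≥ 0.05, so fail to reject H₀.
The data do not give significant evidence that the true slope on curing temperature is positive.

t = 1.5886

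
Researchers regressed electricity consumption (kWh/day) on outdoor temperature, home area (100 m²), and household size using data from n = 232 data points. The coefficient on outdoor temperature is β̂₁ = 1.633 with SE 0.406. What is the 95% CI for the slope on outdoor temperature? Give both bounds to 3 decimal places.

df = n − k − 1 = 232 − 3 − 1 = 228.
t* = t_{0.025, 228} = 1.970423.
Margin = t* × SE = 1.970423 × 0.406 = 0.79999.
CI: 1.633 ± 0.79999 → (0.833, 2.433).
With 95% confidence, each one-unit increase in outdoor temperature is associated with a change of between 0.833 and 2.433 kWh/day in electricity consumption, holding the other predictors fixed.

(0.833, 2.433)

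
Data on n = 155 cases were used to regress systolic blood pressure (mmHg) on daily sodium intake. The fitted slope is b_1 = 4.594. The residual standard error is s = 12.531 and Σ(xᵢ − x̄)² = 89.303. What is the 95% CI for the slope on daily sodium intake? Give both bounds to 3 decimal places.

(1.974, 7.214)

SE(b_1) = s/√Sₓₓ = 12.531/√89.303 = 1.32603.
df = n − 2 = 153.
t* = t_{0.025, 153} = 1.97559.
Margin = t* × SE = 1.97559 × 1.32603 = 2.61969.
CI: 4.594 ± 2.61969 → (1.974, 7.214).
With 95% confidence, each one-unit increase in daily sodium intake is associated with a change of between 1.974 and 7.214 mmHg in systolic blood pressure.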